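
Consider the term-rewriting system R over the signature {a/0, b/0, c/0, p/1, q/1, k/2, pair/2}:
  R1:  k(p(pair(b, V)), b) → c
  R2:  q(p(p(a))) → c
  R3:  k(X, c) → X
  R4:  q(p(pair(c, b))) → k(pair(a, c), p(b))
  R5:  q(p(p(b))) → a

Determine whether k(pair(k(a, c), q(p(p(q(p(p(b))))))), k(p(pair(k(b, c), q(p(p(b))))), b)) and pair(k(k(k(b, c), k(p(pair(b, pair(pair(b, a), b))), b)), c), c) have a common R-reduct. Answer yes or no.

no — NF(t₁) = pair(a, c), NF(t₂) = pair(b, c)

Reduce t₁ = k(pair(k(a, c), q(p(p(q(p(p(b))))))), k(p(pair(k(b, c), q(p(p(b))))), b)):
1. k(pair(k(a, c), q(p(p(q(p(p(b))))))), k(p(pair(k(b, c), q(p(p(b))))), b))  →  k(pair(a, q(p(p(q(p(p(b))))))), k(p(pair(k(b, c), q(p(p(b))))), b))   [R3 at 1.1]
2. k(pair(a, q(p(p(q(p(p(b))))))), k(p(pair(k(b, c), q(p(p(b))))), b))  →  k(pair(a, q(p(p(a)))), k(p(pair(k(b, c), q(p(p(b))))), b))   [R5 at 1.2.1.1.1]
3. k(pair(a, q(p(p(a)))), k(p(pair(k(b, c), q(p(p(b))))), b))  →  k(pair(a, c), k(p(pair(k(b, c), q(p(p(b))))), b))   [R2 at 1.2]
4. k(pair(a, c), k(p(pair(k(b, c), q(p(p(b))))), b))  →  k(pair(a, c), k(p(pair(b, q(p(p(b))))), b))   [R3 at 2.1.1.1]
5. k(pair(a, c), k(p(pair(b, q(p(p(b))))), b))  →  k(pair(a, c), c)   [R1 at 2]
6. k(pair(a, c), c)  →  pair(a, c)   [R3 at ε]

Reduce t₂ = pair(k(k(k(b, c), k(p(pair(b, pair(pair(b, a), b))), b)), c), c):
1. pair(k(k(k(b, c), k(p(pair(b, pair(pair(b, a), b))), b)), c), c)  →  pair(k(k(b, c), k(p(pair(b, pair(pair(b, a), b))), b)), c)   [R3 at 1]
2. pair(k(k(b, c), k(p(pair(b, pair(pair(b, a), b))), b)), c)  →  pair(k(b, k(p(pair(b, pair(pair(b, a), b))), b)), c)   [R3 at 1.1]
3. pair(k(b, k(p(pair(b, pair(pair(b, a), b))), b)), c)  →  pair(k(b, c), c)   [R1 at 1.2]
4. pair(k(b, c), c)  →  pair(b, c)   [R3 at 1]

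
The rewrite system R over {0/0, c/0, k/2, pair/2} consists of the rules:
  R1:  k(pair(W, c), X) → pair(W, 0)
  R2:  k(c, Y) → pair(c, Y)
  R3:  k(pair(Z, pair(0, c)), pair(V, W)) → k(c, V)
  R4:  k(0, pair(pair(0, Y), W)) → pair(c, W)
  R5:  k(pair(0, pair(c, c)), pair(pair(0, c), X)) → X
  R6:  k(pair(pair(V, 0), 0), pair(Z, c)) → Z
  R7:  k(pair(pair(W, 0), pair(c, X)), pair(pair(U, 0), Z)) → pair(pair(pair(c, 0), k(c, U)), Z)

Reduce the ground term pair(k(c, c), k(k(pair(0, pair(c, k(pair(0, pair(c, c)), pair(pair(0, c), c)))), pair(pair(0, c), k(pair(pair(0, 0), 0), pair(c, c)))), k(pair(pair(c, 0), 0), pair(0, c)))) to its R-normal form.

1. pair(k(c, c), k(k(pair(0, pair(c, k(pair(0, pair(c, c)), pair(pair(0, c), c)))), pair(pair(0, c), k(pair(pair(0, 0), 0), pair(c, c)))), k(pair(pair(c, 0), 0), pair(0, c))))  →  pair(pair(c, c), k(k(pair(0, pair(c, k(pair(0, pair(c, c)), pair(pair(0, c), c)))), pair(pair(0, c), k(pair(pair(0, 0), 0), pair(c, c)))), k(pair(pair(c, 0), 0), pair(0, c))))   [R2 at 1]
2. pair(pair(c, c), k(k(pair(0, pair(c, k(pair(0, pair(c, c)), pair(pair(0, c), c)))), pair(pair(0, c), k(pair(pair(0, 0), 0), pair(c, c)))), k(pair(pair(c, 0), 0), pair(0, c))))  →  pair(pair(c, c), k(k(pair(0, pair(c, c)), pair(pair(0, c), k(pair(pair(0, 0), 0), pair(c, c)))), k(pair(pair(c, 0), 0), pair(0, c))))   [R5 at 2.1.1.2.2]
3. pair(pair(c, c), k(k(pair(0, pair(c, c)), pair(pair(0, c), k(pair(pair(0, 0), 0), pair(c, c)))), k(pair(pair(c, 0), 0), pair(0, c))))  →  pair(pair(c, c), k(k(pair(pair(0, 0), 0), pair(c, c)), k(pair(pair(c, 0), 0), pair(0, c))))   [R5 at 2.1]
4. pair(pair(c, c), k(k(pair(pair(0, 0), 0), pair(c, c)), k(pair(pair(c, 0), 0), pair(0, c))))  →  pair(pair(c, c), k(c, k(pair(pair(c, 0), 0), pair(0, c))))   [R6 at 2.1]
5. pair(pair(c, c), k(c, k(pair(pair(c, 0), 0), pair(0, c))))  →  pair(pair(c, c), pair(c, k(pair(pair(c, 0), 0), pair(0, c))))   [R2 at 2]
6. pair(pair(c, c), pair(c, k(pair(pair(c, 0), 0), pair(0, c))))  →  pair(pair(c, c), pair(c, 0))   [R6 at 2.2]

pair(pair(c, c), pair(c, 0))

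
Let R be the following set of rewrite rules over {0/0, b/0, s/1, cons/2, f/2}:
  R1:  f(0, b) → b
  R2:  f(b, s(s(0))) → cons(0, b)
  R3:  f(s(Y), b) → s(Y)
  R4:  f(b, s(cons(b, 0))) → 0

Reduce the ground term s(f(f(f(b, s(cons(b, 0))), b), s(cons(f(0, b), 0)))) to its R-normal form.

1. s(f(f(f(b, s(cons(b, 0))), b), s(cons(f(0, b), 0))))  →  s(f(f(0, b), s(cons(f(0, b), 0))))   [R4 at 1.1.1]
2. s(f(f(0, b), s(cons(f(0, b), 0))))  →  s(f(b, s(cons(f(0, b), 0))))   [R1 at 1.1]
3. s(f(b, s(cons(f(0, b), 0))))  →  s(f(b, s(cons(b, 0))))   [R1 at 1.2.1.1]
4. s(f(b, s(cons(b, 0))))  →  s(0)   [R4 at 1]

s(0)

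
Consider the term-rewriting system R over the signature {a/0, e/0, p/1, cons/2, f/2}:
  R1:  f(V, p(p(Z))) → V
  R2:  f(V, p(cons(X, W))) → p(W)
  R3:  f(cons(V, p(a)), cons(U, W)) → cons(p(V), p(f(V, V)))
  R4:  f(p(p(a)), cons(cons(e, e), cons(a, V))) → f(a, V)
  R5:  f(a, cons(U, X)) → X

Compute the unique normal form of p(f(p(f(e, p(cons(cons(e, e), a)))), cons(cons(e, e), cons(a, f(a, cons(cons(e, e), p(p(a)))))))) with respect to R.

p(a)

1. p(f(p(f(e, p(cons(cons(e, e), a)))), cons(cons(e, e), cons(a, f(a, cons(cons(e, e), p(p(a))))))))  →  p(f(p(p(a)), cons(cons(e, e), cons(a, f(a, cons(cons(e, e), p(p(a))))))))   [R2 at 1.1.1]
2. p(f(p(p(a)), cons(cons(e, e), cons(a, f(a, cons(cons(e, e), p(p(a))))))))  →  p(f(a, f(a, cons(cons(e, e), p(p(a))))))   [R4 at 1]
3. p(f(a, f(a, cons(cons(e, e), p(p(a))))))  →  p(f(a, p(p(a))))   [R5 at 1.2]
4. p(f(a, p(p(a))))  →  p(a)   [R1 at 1]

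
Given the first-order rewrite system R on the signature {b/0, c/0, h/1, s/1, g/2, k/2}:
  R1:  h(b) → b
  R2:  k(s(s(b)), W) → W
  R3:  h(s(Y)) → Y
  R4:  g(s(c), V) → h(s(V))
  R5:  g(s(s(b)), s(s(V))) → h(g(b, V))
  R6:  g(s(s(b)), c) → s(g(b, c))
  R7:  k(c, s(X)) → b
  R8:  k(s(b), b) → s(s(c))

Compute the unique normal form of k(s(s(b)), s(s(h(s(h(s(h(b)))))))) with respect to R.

1. k(s(s(b)), s(s(h(s(h(s(h(b))))))))  →  s(s(h(s(h(s(h(b)))))))   [R2 at ε]
2. s(s(h(s(h(s(h(b)))))))  →  s(s(h(s(h(b)))))   [R3 at 1.1]
3. s(s(h(s(h(b)))))  →  s(s(h(b)))   [R3 at 1.1]
4. s(s(h(b)))  →  s(s(b))   [R1 at 1.1]

s(s(b))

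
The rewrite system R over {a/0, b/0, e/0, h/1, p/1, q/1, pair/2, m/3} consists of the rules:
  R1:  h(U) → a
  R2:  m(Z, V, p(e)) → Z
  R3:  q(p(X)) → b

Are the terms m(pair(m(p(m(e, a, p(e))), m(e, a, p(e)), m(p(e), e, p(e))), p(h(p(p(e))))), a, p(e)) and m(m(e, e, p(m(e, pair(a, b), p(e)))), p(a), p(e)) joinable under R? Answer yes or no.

no — NF(t₁) = pair(p(e), p(a)), NF(t₂) = e

Reduce t₁ = m(pair(m(p(m(e, a, p(e))), m(e, a, p(e)), m(p(e), e, p(e))), p(h(p(p(e))))), a, p(e)):
1. m(pair(m(p(m(e, a, p(e))), m(e, a, p(e)), m(p(e), e, p(e))), p(h(p(p(e))))), a, p(e))  →  pair(m(p(m(e, a, p(e))), m(e, a, p(e)), m(p(e), e, p(e))), p(h(p(p(e)))))   [R2 at ε]
2. pair(m(p(m(e, a, p(e))), m(e, a, p(e)), m(p(e), e, p(e))), p(h(p(p(e)))))  →  pair(m(p(e), m(e, a, p(e)), m(p(e), e, p(e))), p(h(p(p(e)))))   [R2 at 1.1.1]
3. pair(m(p(e), m(e, a, p(e)), m(p(e), e, p(e))), p(h(p(p(e)))))  →  pair(m(p(e), e, m(p(e), e, p(e))), p(h(p(p(e)))))   [R2 at 1.2]
4. pair(m(p(e), e, m(p(e), e, p(e))), p(h(p(p(e)))))  →  pair(m(p(e), e, p(e)), p(h(p(p(e)))))   [R2 at 1.3]
5. pair(m(p(e), e, p(e)), p(h(p(p(e)))))  →  pair(p(e), p(h(p(p(e)))))   [R2 at 1]
6. pair(p(e), p(h(p(p(e)))))  →  pair(p(e), p(a))   [R1 at 2.1]

Reduce t₂ = m(m(e, e, p(m(e, pair(a, b), p(e)))), p(a), p(e)):
1. m(m(e, e, p(m(e, pair(a, b), p(e)))), p(a), p(e))  →  m(e, e, p(m(e, pair(a, b), p(e))))   [R2 at ε]
2. m(e, e, p(m(e, pair(a, b), p(e))))  →  m(e, e, p(e))   [R2 at 3.1]
3. m(e, e, p(e))  →  e   [R2 at ε]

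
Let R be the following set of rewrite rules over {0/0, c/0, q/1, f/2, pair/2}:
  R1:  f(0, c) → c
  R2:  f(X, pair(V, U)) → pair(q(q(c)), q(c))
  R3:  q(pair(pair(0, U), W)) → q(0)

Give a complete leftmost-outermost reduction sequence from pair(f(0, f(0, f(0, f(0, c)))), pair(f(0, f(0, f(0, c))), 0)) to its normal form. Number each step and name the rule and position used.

1. pair(f(0, f(0, f(0, f(0, c)))), pair(f(0, f(0, f(0, c))), 0))  →  pair(f(0, f(0, f(0, c))), pair(f(0, f(0, f(0, c))), 0))   [R1 at 1.2.2.2]
2. pair(f(0, f(0, f(0, c))), pair(f(0, f(0, f(0, c))), 0))  →  pair(f(0, f(0, c)), pair(f(0, f(0, f(0, c))), 0))   [R1 at 1.2.2]
3. pair(f(0, f(0, c)), pair(f(0, f(0, f(0, c))), 0))  →  pair(f(0, c), pair(f(0, f(0, f(0, c))), 0))   [R1 at 1.2]
4. pair(f(0, c), pair(f(0, f(0, f(0, c))), 0))  →  pair(c, pair(f(0, f(0, f(0, c))), 0))   [R1 at 1]
5. pair(c, pair(f(0, f(0, f(0, c))), 0))  →  pair(c, pair(f(0, f(0, c)), 0))   [R1 at 2.1.2.2]
6. pair(c, pair(f(0, f(0, c)), 0))  →  pair(c, pair(f(0, c), 0))   [R1 at 2.1.2]
7. pair(c, pair(f(0, c), 0))  →  pair(c, pair(c, 0))   [R1 at 2.1]

pair(c, pair(c, 0))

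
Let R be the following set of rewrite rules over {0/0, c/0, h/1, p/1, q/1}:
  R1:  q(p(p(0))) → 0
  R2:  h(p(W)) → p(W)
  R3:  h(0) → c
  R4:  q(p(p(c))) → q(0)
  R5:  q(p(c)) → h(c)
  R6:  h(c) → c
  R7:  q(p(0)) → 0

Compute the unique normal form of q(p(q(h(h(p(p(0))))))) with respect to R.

0

1. q(p(q(h(h(p(p(0)))))))  →  q(p(q(h(p(p(0))))))   [R2 at 1.1.1.1]
2. q(p(q(h(p(p(0))))))  →  q(p(q(p(p(0)))))   [R2 at 1.1.1]
3. q(p(q(p(p(0)))))  →  q(p(0))   [R1 at 1.1]
4. q(p(0))  →  0   [R7 at ε]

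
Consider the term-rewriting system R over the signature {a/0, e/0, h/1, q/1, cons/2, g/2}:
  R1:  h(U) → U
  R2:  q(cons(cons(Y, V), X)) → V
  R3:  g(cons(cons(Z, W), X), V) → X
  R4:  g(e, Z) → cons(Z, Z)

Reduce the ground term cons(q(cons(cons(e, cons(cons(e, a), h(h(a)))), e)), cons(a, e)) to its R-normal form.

cons(cons(cons(e, a), a), cons(a, e))

1. cons(q(cons(cons(e, cons(cons(e, a), h(h(a)))), e)), cons(a, e))  →  cons(cons(cons(e, a), h(h(a))), cons(a, e))   [R2 at 1]
2. cons(cons(cons(e, a), h(h(a))), cons(a, e))  →  cons(cons(cons(e, a), h(a)), cons(a, e))   [R1 at 1.2]
3. cons(cons(cons(e, a), h(a)), cons(a, e))  →  cons(cons(cons(e, a), a), cons(a, e))   [R1 at 1.2]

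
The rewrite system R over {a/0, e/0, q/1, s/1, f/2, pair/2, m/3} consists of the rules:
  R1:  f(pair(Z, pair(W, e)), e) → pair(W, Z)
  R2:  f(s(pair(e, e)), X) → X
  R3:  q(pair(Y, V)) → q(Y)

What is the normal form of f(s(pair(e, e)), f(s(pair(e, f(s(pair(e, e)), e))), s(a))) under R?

1. f(s(pair(e, e)), f(s(pair(e, f(s(pair(e, e)), e))), s(a)))  →  f(s(pair(e, f(s(pair(e, e)), e))), s(a))   [R2 at ε]
2. f(s(pair(e, f(s(pair(e, e)), e))), s(a))  →  f(s(pair(e, e)), s(a))   [R2 at 1.1.2]
3. f(s(pair(e, e)), s(a))  →  s(a)   [R2 at ε]

s(a)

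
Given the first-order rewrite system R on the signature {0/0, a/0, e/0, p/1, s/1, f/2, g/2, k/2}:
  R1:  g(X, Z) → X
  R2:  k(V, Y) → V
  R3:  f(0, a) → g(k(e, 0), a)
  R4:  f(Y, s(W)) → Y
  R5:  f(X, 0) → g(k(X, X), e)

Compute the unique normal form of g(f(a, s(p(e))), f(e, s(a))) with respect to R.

1. g(f(a, s(p(e))), f(e, s(a)))  →  f(a, s(p(e)))   [R1 at ε]
2. f(a, s(p(e)))  →  a   [R4 at ε]

a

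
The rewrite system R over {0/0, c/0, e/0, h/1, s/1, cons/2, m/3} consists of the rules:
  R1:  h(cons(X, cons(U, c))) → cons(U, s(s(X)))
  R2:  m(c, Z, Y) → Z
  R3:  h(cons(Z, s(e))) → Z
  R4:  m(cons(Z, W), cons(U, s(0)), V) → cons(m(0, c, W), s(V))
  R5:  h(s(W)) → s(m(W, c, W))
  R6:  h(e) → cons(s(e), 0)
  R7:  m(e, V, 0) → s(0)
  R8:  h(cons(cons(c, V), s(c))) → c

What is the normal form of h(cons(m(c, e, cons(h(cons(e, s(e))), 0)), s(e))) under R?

1. h(cons(m(c, e, cons(h(cons(e, s(e))), 0)), s(e)))  →  m(c, e, cons(h(cons(e, s(e))), 0))   [R3 at ε]
2. m(c, e, cons(h(cons(e, s(e))), 0))  →  e   [R2 at ε]

e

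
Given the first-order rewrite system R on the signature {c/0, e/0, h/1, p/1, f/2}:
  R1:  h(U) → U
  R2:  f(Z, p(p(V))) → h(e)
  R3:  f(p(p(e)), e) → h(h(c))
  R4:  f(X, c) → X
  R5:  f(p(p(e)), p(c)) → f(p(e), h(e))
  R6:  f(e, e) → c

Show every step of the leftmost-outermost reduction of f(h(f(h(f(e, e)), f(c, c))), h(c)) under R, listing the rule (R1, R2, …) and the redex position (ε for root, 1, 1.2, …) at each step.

1. f(h(f(h(f(e, e)), f(c, c))), h(c))  →  f(f(h(f(e, e)), f(c, c)), h(c))   [R1 at 1]
2. f(f(h(f(e, e)), f(c, c)), h(c))  →  f(f(f(e, e), f(c, c)), h(c))   [R1 at 1.1]
3. f(f(f(e, e), f(c, c)), h(c))  →  f(f(c, f(c, c)), h(c))   [R6 at 1.1]
4. f(f(c, f(c, c)), h(c))  →  f(f(c, c), h(c))   [R4 at 1.2]
5. f(f(c, c), h(c))  →  f(c, h(c))   [R4 at 1]
6. f(c, h(c))  →  f(c, c)   [R1 at 2]
7. f(c, c)  →  c   [R4 at ε]

c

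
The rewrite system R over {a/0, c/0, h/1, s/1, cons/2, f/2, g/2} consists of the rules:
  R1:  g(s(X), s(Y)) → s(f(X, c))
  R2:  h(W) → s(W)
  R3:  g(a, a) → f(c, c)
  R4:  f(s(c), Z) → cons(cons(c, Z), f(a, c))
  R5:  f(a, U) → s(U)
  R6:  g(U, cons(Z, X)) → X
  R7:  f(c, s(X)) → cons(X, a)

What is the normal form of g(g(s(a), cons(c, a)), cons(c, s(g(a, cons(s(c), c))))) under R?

1. g(g(s(a), cons(c, a)), cons(c, s(g(a, cons(s(c), c)))))  →  s(g(a, cons(s(c), c)))   [R6 at ε]
2. s(g(a, cons(s(c), c)))  →  s(c)   [R6 at 1]

s(c)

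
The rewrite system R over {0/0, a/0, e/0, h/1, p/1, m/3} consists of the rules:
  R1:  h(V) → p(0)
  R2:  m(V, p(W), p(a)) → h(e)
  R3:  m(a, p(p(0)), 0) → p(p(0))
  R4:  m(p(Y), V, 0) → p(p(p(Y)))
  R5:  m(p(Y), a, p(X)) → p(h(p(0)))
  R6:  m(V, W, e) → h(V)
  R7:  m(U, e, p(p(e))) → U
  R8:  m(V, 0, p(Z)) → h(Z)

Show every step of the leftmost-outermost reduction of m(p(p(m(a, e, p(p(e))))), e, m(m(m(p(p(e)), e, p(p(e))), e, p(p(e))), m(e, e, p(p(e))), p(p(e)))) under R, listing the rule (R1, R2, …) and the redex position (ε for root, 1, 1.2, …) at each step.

p(p(a))

1. m(p(p(m(a, e, p(p(e))))), e, m(m(m(p(p(e)), e, p(p(e))), e, p(p(e))), m(e, e, p(p(e))), p(p(e))))  →  m(p(p(a)), e, m(m(m(p(p(e)), e, p(p(e))), e, p(p(e))), m(e, e, p(p(e))), p(p(e))))   [R7 at 1.1.1]
2. m(p(p(a)), e, m(m(m(p(p(e)), e, p(p(e))), e, p(p(e))), m(e, e, p(p(e))), p(p(e))))  →  m(p(p(a)), e, m(m(p(p(e)), e, p(p(e))), m(e, e, p(p(e))), p(p(e))))   [R7 at 3.1]
3. m(p(p(a)), e, m(m(p(p(e)), e, p(p(e))), m(e, e, p(p(e))), p(p(e))))  →  m(p(p(a)), e, m(p(p(e)), m(e, e, p(p(e))), p(p(e))))   [R7 at 3.1]
4. m(p(p(a)), e, m(p(p(e)), m(e, e, p(p(e))), p(p(e))))  →  m(p(p(a)), e, m(p(p(e)), e, p(p(e))))   [R7 at 3.2]
5. m(p(p(a)), e, m(p(p(e)), e, p(p(e))))  →  m(p(p(a)), e, p(p(e)))   [R7 at 3]
6. m(p(p(a)), e, p(p(e)))  →  p(p(a))   [R7 at ε]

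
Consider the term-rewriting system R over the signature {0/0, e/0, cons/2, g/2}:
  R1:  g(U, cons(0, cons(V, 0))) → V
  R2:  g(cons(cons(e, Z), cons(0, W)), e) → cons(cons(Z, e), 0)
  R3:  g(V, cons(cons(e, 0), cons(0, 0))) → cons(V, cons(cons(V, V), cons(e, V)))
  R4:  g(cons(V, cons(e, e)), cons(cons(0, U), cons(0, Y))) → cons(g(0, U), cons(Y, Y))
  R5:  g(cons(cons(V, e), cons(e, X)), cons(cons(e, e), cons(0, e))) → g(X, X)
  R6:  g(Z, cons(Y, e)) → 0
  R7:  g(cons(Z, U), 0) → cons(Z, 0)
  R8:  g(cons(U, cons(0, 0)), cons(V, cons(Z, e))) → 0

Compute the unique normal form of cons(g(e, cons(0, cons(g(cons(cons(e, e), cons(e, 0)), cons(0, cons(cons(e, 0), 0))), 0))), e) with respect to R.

cons(cons(e, 0), e)

1. cons(g(e, cons(0, cons(g(cons(cons(e, e), cons(e, 0)), cons(0, cons(cons(e, 0), 0))), 0))), e)  →  cons(g(cons(cons(e, e), cons(e, 0)), cons(0, cons(cons(e, 0), 0))), e)   [R1 at 1]
2. cons(g(cons(cons(e, e), cons(e, 0)), cons(0, cons(cons(e, 0), 0))), e)  →  cons(cons(e, 0), e)   [R1 at 1]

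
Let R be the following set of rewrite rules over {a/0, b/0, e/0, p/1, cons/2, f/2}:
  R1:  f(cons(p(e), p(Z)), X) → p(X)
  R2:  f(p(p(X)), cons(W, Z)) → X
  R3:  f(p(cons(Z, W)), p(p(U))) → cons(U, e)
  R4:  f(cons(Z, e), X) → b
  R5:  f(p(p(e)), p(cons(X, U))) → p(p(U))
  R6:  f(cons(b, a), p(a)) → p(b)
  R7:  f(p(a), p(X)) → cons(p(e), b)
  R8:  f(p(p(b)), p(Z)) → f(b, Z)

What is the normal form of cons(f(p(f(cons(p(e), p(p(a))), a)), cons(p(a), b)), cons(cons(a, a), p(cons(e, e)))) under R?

cons(a, cons(cons(a, a), p(cons(e, e))))

1. cons(f(p(f(cons(p(e), p(p(a))), a)), cons(p(a), b)), cons(cons(a, a), p(cons(e, e))))  →  cons(f(p(p(a)), cons(p(a), b)), cons(cons(a, a), p(cons(e, e))))   [R1 at 1.1.1]
2. cons(f(p(p(a)), cons(p(a), b)), cons(cons(a, a), p(cons(e, e))))  →  cons(a, cons(cons(a, a), p(cons(e, e))))   [R2 at 1]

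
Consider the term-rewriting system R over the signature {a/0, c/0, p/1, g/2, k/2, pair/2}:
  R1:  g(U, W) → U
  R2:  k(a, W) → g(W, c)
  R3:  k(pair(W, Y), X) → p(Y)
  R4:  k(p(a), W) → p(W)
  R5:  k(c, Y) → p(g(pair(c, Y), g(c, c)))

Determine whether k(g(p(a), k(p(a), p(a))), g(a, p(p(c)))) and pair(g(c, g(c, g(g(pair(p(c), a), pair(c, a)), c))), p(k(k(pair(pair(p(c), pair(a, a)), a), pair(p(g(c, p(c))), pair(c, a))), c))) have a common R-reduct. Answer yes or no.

Reduce t₁ = k(g(p(a), k(p(a), p(a))), g(a, p(p(c)))):
1. k(g(p(a), k(p(a), p(a))), g(a, p(p(c))))  →  k(p(a), g(a, p(p(c))))   [R1 at 1]
2. k(p(a), g(a, p(p(c))))  →  p(g(a, p(p(c))))   [R4 at ε]
3. p(g(a, p(p(c))))  →  p(a)   [R1 at 1]

Reduce t₂ = pair(g(c, g(c, g(g(pair(p(c), a), pair(c, a)), c))), p(k(k(pair(pair(p(c), pair(a, a)), a), pair(p(g(c, p(c))), pair(c, a))), c))):
1. pair(g(c, g(c, g(g(pair(p(c), a), pair(c, a)), c))), p(k(k(pair(pair(p(c), pair(a, a)), a), pair(p(g(c, p(c))), pair(c, a))), c)))  →  pair(c, p(k(k(pair(pair(p(c), pair(a, a)), a), pair(p(g(c, p(c))), pair(c, a))), c)))   [R1 at 1]
2. pair(c, p(k(k(pair(pair(p(c), pair(a, a)), a), pair(p(g(c, p(c))), pair(c, a))), c)))  →  pair(c, p(k(p(a), c)))   [R3 at 2.1.1]
3. pair(c, p(k(p(a), c)))  →  pair(c, p(p(c)))   [R4 at 2.1]

no — NF(t₁) = p(a), NF(t₂) = pair(c, p(p(c)))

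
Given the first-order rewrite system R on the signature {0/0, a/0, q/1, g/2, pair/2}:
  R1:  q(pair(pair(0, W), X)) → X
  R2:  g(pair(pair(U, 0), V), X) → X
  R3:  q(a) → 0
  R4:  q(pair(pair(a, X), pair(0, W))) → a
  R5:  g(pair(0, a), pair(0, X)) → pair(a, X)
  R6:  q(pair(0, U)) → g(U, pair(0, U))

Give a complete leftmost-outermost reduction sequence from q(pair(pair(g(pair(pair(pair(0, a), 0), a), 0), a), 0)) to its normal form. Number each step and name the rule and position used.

1. q(pair(pair(g(pair(pair(pair(0, a), 0), a), 0), a), 0))  →  q(pair(pair(0, a), 0))   [R2 at 1.1.1]
2. q(pair(pair(0, a), 0))  →  0   [R1 at ε]

0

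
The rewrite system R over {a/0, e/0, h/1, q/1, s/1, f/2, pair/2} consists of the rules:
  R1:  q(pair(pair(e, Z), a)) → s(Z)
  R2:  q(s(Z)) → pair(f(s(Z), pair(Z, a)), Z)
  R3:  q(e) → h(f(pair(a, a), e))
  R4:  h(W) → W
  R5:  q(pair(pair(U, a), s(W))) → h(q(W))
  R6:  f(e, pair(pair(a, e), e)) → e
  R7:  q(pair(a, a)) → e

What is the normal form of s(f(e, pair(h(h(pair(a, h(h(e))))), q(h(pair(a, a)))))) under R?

1. s(f(e, pair(h(h(pair(a, h(h(e))))), q(h(pair(a, a))))))  →  s(f(e, pair(h(pair(a, h(h(e)))), q(h(pair(a, a))))))   [R4 at 1.2.1]
2. s(f(e, pair(h(pair(a, h(h(e)))), q(h(pair(a, a))))))  →  s(f(e, pair(pair(a, h(h(e))), q(h(pair(a, a))))))   [R4 at 1.2.1]
3. s(f(e, pair(pair(a, h(h(e))), q(h(pair(a, a))))))  →  s(f(e, pair(pair(a, h(e)), q(h(pair(a, a))))))   [R4 at 1.2.1.2]
4. s(f(e, pair(pair(a, h(e)), q(h(pair(a, a))))))  →  s(f(e, pair(pair(a, e), q(h(pair(a, a))))))   [R4 at 1.2.1.2]
5. s(f(e, pair(pair(a, e), q(h(pair(a, a))))))  →  s(f(e, pair(pair(a, e), q(pair(a, a)))))   [R4 at 1.2.2.1]
6. s(f(e, pair(pair(a, e), q(pair(a, a)))))  →  s(f(e, pair(pair(a, e), e)))   [R7 at 1.2.2]
7. s(f(e, pair(pair(a, e), e)))  →  s(e)   [R6 at 1]

s(e)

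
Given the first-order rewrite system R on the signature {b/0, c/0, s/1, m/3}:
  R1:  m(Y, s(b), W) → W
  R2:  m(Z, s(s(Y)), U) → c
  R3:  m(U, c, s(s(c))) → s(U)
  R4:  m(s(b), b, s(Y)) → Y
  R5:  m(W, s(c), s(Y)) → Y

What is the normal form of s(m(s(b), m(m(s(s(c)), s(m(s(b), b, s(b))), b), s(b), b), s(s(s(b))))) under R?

1. s(m(s(b), m(m(s(s(c)), s(m(s(b), b, s(b))), b), s(b), b), s(s(s(b)))))  →  s(m(s(b), b, s(s(s(b)))))   [R1 at 1.2]
2. s(m(s(b), b, s(s(s(b)))))  →  s(s(s(b)))   [R4 at 1]

s(s(s(b)))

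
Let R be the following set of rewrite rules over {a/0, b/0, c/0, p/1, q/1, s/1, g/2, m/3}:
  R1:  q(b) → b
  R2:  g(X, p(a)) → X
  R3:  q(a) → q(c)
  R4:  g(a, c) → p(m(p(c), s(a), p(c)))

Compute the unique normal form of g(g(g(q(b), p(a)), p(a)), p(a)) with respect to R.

1. g(g(g(q(b), p(a)), p(a)), p(a))  →  g(g(q(b), p(a)), p(a))   [R2 at ε]
2. g(g(q(b), p(a)), p(a))  →  g(q(b), p(a))   [R2 at ε]
3. g(q(b), p(a))  →  q(b)   [R2 at ε]
4. q(b)  →  b   [R1 at ε]

b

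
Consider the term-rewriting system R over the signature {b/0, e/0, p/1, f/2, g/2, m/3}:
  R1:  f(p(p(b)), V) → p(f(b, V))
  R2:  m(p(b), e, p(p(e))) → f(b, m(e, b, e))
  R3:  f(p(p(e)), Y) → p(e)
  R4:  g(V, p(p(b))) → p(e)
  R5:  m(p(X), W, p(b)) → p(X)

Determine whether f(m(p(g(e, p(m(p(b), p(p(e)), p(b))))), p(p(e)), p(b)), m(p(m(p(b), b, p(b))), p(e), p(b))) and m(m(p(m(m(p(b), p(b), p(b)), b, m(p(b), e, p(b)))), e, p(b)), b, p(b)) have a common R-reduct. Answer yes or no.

no — NF(t₁) = p(e), NF(t₂) = p(p(b))

Reduce t₁ = f(m(p(g(e, p(m(p(b), p(p(e)), p(b))))), p(p(e)), p(b)), m(p(m(p(b), b, p(b))), p(e), p(b))):
1. f(m(p(g(e, p(m(p(b), p(p(e)), p(b))))), p(p(e)), p(b)), m(p(m(p(b), b, p(b))), p(e), p(b)))  →  f(p(g(e, p(m(p(b), p(p(e)), p(b))))), m(p(m(p(b), b, p(b))), p(e), p(b)))   [R5 at 1]
2. f(p(g(e, p(m(p(b), p(p(e)), p(b))))), m(p(m(p(b), b, p(b))), p(e), p(b)))  →  f(p(g(e, p(p(b)))), m(p(m(p(b), b, p(b))), p(e), p(b)))   [R5 at 1.1.2.1]
3. f(p(g(e, p(p(b)))), m(p(m(p(b), b, p(b))), p(e), p(b)))  →  f(p(p(e)), m(p(m(p(b), b, p(b))), p(e), p(b)))   [R4 at 1.1]
4. f(p(p(e)), m(p(m(p(b), b, p(b))), p(e), p(b)))  →  p(e)   [R3 at ε]

Reduce t₂ = m(m(p(m(m(p(b), p(b), p(b)), b, m(p(b), e, p(b)))), e, p(b)), b, p(b)):
1. m(m(p(m(m(p(b), p(b), p(b)), b, m(p(b), e, p(b)))), e, p(b)), b, p(b))  →  m(p(m(m(p(b), p(b), p(b)), b, m(p(b), e, p(b)))), b, p(b))   [R5 at 1]
2. m(p(m(m(p(b), p(b), p(b)), b, m(p(b), e, p(b)))), b, p(b))  →  p(m(m(p(b), p(b), p(b)), b, m(p(b), e, p(b))))   [R5 at ε]
3. p(m(m(p(b), p(b), p(b)), b, m(p(b), e, p(b))))  →  p(m(p(b), b, m(p(b), e, p(b))))   [R5 at 1.1]
4. p(m(p(b), b, m(p(b), e, p(b))))  →  p(m(p(b), b, p(b)))   [R5 at 1.3]
5. p(m(p(b), b, p(b)))  →  p(p(b))   [R5 at 1]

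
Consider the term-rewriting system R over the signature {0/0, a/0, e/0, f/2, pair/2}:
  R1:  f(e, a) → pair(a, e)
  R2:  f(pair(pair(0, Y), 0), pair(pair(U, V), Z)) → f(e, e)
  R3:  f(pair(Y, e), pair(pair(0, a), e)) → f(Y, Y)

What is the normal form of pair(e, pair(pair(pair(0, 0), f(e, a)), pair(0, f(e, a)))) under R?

pair(e, pair(pair(pair(0, 0), pair(a, e)), pair(0, pair(a, e))))

1. pair(e, pair(pair(pair(0, 0), f(e, a)), pair(0, f(e, a))))  →  pair(e, pair(pair(pair(0, 0), pair(a, e)), pair(0, f(e, a))))   [R1 at 2.1.2]
2. pair(e, pair(pair(pair(0, 0), pair(a, e)), pair(0, f(e, a))))  →  pair(e, pair(pair(pair(0, 0), pair(a, e)), pair(0, pair(a, e))))   [R1 at 2.2.2]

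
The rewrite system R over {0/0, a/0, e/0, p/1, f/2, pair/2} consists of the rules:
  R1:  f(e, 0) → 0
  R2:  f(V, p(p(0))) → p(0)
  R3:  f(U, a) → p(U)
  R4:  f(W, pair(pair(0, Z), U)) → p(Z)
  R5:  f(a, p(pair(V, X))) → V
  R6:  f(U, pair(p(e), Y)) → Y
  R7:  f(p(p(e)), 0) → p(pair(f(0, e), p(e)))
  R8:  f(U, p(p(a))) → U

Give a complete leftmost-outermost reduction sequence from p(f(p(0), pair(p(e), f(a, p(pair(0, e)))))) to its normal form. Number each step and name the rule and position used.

p(0)

1. p(f(p(0), pair(p(e), f(a, p(pair(0, e))))))  →  p(f(a, p(pair(0, e))))   [R6 at 1]
2. p(f(a, p(pair(0, e))))  →  p(0)   [R5 at 1]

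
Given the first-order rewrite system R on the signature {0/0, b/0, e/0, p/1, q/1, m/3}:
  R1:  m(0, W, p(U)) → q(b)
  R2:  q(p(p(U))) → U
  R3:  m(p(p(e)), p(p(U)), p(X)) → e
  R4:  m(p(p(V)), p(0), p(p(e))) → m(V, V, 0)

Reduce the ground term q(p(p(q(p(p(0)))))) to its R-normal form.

1. q(p(p(q(p(p(0))))))  →  q(p(p(0)))   [R2 at ε]
2. q(p(p(0)))  →  0   [R2 at ε]

0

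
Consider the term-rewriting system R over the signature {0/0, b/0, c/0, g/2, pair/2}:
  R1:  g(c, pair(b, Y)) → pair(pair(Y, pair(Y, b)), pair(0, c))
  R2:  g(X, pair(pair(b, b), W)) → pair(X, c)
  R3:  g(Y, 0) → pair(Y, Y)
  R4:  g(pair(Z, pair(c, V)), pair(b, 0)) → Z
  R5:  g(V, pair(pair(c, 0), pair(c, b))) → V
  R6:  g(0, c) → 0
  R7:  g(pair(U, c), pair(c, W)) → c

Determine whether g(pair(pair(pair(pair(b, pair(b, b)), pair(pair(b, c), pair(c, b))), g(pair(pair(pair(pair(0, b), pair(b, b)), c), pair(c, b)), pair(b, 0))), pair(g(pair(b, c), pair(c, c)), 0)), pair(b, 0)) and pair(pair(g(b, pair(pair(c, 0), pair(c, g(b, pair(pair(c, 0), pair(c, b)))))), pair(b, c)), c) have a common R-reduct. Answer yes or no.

Reduce t₁ = g(pair(pair(pair(pair(b, pair(b, b)), pair(pair(b, c), pair(c, b))), g(pair(pair(pair(pair(0, b), pair(b, b)), c), pair(c, b)), pair(b, 0))), pair(g(pair(b, c), pair(c, c)), 0)), pair(b, 0)):
1. g(pair(pair(pair(pair(b, pair(b, b)), pair(pair(b, c), pair(c, b))), g(pair(pair(pair(pair(0, b), pair(b, b)), c), pair(c, b)), pair(b, 0))), pair(g(pair(b, c), pair(c, c)), 0)), pair(b, 0))  →  g(pair(pair(pair(pair(b, pair(b, b)), pair(pair(b, c), pair(c, b))), pair(pair(pair(0, b), pair(b, b)), c)), pair(g(pair(b, c), pair(c, c)), 0)), pair(b, 0))   [R4 at 1.1.2]
2. g(pair(pair(pair(pair(b, pair(b, b)), pair(pair(b, c), pair(c, b))), pair(pair(pair(0, b), pair(b, b)), c)), pair(g(pair(b, c), pair(c, c)), 0)), pair(b, 0))  →  g(pair(pair(pair(pair(b, pair(b, b)), pair(pair(b, c), pair(c, b))), pair(pair(pair(0, b), pair(b, b)), c)), pair(c, 0)), pair(b, 0))   [R7 at 1.2.1]
3. g(pair(pair(pair(pair(b, pair(b, b)), pair(pair(b, c), pair(c, b))), pair(pair(pair(0, b), pair(b, b)), c)), pair(c, 0)), pair(b, 0))  →  pair(pair(pair(b, pair(b, b)), pair(pair(b, c), pair(c, b))), pair(pair(pair(0, b), pair(b, b)), c))   [R4 at ε]

Reduce t₂ = pair(pair(g(b, pair(pair(c, 0), pair(c, g(b, pair(pair(c, 0), pair(c, b)))))), pair(b, c)), c):
1. pair(pair(g(b, pair(pair(c, 0), pair(c, g(b, pair(pair(c, 0), pair(c, b)))))), pair(b, c)), c)  →  pair(pair(g(b, pair(pair(c, 0), pair(c, b))), pair(b, c)), c)   [R5 at 1.1.2.2.2]
2. pair(pair(g(b, pair(pair(c, 0), pair(c, b))), pair(b, c)), c)  →  pair(pair(b, pair(b, c)), c)   [R5 at 1.1]

no — NF(t₁) = pair(pair(pair(b, pair(b, b)), pair(pair(b, c), pair(c, b))), pair(pair(pair(0, b), pair(b, b)), c)), NF(t₂) = pair(pair(b, pair(b, c)), c)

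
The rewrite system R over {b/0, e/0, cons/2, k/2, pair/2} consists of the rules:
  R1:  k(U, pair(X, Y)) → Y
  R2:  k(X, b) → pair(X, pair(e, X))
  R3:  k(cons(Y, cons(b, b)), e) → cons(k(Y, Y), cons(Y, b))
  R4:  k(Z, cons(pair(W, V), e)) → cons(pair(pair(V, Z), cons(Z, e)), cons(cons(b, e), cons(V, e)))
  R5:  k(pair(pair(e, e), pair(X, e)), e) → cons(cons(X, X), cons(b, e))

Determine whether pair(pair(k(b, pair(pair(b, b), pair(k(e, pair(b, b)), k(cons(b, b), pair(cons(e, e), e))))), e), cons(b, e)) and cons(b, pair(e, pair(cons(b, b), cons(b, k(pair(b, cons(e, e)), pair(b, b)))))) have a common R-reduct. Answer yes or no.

Reduce t₁ = pair(pair(k(b, pair(pair(b, b), pair(k(e, pair(b, b)), k(cons(b, b), pair(cons(e, e), e))))), e), cons(b, e)):
1. pair(pair(k(b, pair(pair(b, b), pair(k(e, pair(b, b)), k(cons(b, b), pair(cons(e, e), e))))), e), cons(b, e))  →  pair(pair(pair(k(e, pair(b, b)), k(cons(b, b), pair(cons(e, e), e))), e), cons(b, e))   [R1 at 1.1]
2. pair(pair(pair(k(e, pair(b, b)), k(cons(b, b), pair(cons(e, e), e))), e), cons(b, e))  →  pair(pair(pair(b, k(cons(b, b), pair(cons(e, e), e))), e), cons(b, e))   [R1 at 1.1.1]
3. pair(pair(pair(b, k(cons(b, b), pair(cons(e, e), e))), e), cons(b, e))  →  pair(pair(pair(b, e), e), cons(b, e))   [R1 at 1.1.2]

Reduce t₂ = cons(b, pair(e, pair(cons(b, b), cons(b, k(pair(b, cons(e, e)), pair(b, b)))))):
1. cons(b, pair(e, pair(cons(b, b), cons(b, k(pair(b, cons(e, e)), pair(b, b))))))  →  cons(b, pair(e, pair(cons(b, b), cons(b, b))))   [R1 at 2.2.2.2]

no — NF(t₁) = pair(pair(pair(b, e), e), cons(b, e)), NF(t₂) = cons(b, pair(e, pair(cons(b, b), cons(b, b))))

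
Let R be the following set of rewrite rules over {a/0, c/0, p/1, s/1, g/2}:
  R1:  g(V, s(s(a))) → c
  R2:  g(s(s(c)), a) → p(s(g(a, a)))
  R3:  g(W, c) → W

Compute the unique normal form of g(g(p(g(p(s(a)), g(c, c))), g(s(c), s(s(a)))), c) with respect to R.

p(p(s(a)))

1. g(g(p(g(p(s(a)), g(c, c))), g(s(c), s(s(a)))), c)  →  g(p(g(p(s(a)), g(c, c))), g(s(c), s(s(a))))   [R3 at ε]
2. g(p(g(p(s(a)), g(c, c))), g(s(c), s(s(a))))  →  g(p(g(p(s(a)), c)), g(s(c), s(s(a))))   [R3 at 1.1.2]
3. g(p(g(p(s(a)), c)), g(s(c), s(s(a))))  →  g(p(p(s(a))), g(s(c), s(s(a))))   [R3 at 1.1]
4. g(p(p(s(a))), g(s(c), s(s(a))))  →  g(p(p(s(a))), c)   [R1 at 2]
5. g(p(p(s(a))), c)  →  p(p(s(a)))   [R3 at ε]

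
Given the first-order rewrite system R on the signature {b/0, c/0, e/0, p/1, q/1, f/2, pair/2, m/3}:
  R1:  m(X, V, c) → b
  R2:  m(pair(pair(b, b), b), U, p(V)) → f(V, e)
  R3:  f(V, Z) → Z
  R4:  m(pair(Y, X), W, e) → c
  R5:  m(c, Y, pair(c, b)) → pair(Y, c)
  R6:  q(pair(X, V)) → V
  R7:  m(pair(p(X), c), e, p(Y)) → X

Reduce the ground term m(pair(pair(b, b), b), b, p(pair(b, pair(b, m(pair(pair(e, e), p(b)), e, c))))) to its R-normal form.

e

1. m(pair(pair(b, b), b), b, p(pair(b, pair(b, m(pair(pair(e, e), p(b)), e, c)))))  →  f(pair(b, pair(b, m(pair(pair(e, e), p(b)), e, c))), e)   [R2 at ε]
2. f(pair(b, pair(b, m(pair(pair(e, e), p(b)), e, c))), e)  →  e   [R3 at ε]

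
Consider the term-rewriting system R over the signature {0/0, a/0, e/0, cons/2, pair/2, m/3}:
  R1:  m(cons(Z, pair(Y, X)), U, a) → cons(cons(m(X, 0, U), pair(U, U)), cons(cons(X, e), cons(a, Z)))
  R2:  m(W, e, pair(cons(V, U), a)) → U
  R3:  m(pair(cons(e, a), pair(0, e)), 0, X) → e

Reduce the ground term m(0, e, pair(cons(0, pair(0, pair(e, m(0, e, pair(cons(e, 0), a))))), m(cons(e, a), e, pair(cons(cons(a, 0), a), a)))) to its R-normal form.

1. m(0, e, pair(cons(0, pair(0, pair(e, m(0, e, pair(cons(e, 0), a))))), m(cons(e, a), e, pair(cons(cons(a, 0), a), a))))  →  m(0, e, pair(cons(0, pair(0, pair(e, 0))), m(cons(e, a), e, pair(cons(cons(a, 0), a), a))))   [R2 at 3.1.2.2.2]
2. m(0, e, pair(cons(0, pair(0, pair(e, 0))), m(cons(e, a), e, pair(cons(cons(a, 0), a), a))))  →  m(0, e, pair(cons(0, pair(0, pair(e, 0))), a))   [R2 at 3.2]
3. m(0, e, pair(cons(0, pair(0, pair(e, 0))), a))  →  pair(0, pair(e, 0))   [R2 at ε]

pair(0, pair(e, 0))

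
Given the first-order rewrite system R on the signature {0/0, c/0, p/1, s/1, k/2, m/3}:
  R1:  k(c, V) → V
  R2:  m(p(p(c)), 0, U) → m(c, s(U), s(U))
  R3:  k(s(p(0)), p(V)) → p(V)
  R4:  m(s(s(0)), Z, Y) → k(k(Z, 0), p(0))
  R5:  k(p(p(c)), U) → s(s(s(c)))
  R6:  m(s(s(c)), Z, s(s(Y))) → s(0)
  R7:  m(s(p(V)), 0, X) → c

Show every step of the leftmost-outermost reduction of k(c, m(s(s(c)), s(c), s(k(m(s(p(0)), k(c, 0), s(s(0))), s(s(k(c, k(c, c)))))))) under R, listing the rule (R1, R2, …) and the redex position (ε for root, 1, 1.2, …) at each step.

s(0)

1. k(c, m(s(s(c)), s(c), s(k(m(s(p(0)), k(c, 0), s(s(0))), s(s(k(c, k(c, c))))))))  →  m(s(s(c)), s(c), s(k(m(s(p(0)), k(c, 0), s(s(0))), s(s(k(c, k(c, c)))))))   [R1 at ε]
2. m(s(s(c)), s(c), s(k(m(s(p(0)), k(c, 0), s(s(0))), s(s(k(c, k(c, c)))))))  →  m(s(s(c)), s(c), s(k(m(s(p(0)), 0, s(s(0))), s(s(k(c, k(c, c)))))))   [R1 at 3.1.1.2]
3. m(s(s(c)), s(c), s(k(m(s(p(0)), 0, s(s(0))), s(s(k(c, k(c, c)))))))  →  m(s(s(c)), s(c), s(k(c, s(s(k(c, k(c, c)))))))   [R7 at 3.1.1]
4. m(s(s(c)), s(c), s(k(c, s(s(k(c, k(c, c)))))))  →  m(s(s(c)), s(c), s(s(s(k(c, k(c, c))))))   [R1 at 3.1]
5. m(s(s(c)), s(c), s(s(s(k(c, k(c, c))))))  →  s(0)   [R6 at ε]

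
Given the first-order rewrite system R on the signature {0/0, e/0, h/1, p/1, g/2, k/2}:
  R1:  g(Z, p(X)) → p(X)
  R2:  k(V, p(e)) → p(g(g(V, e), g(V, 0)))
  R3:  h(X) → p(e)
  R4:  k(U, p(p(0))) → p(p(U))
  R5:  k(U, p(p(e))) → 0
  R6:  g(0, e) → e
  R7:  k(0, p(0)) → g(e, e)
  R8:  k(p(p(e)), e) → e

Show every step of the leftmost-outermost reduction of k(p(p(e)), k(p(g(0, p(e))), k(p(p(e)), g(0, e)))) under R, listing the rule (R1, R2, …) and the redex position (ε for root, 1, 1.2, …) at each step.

e

1. k(p(p(e)), k(p(g(0, p(e))), k(p(p(e)), g(0, e))))  →  k(p(p(e)), k(p(p(e)), k(p(p(e)), g(0, e))))   [R1 at 2.1.1]
2. k(p(p(e)), k(p(p(e)), k(p(p(e)), g(0, e))))  →  k(p(p(e)), k(p(p(e)), k(p(p(e)), e)))   [R6 at 2.2.2]
3. k(p(p(e)), k(p(p(e)), k(p(p(e)), e)))  →  k(p(p(e)), k(p(p(e)), e))   [R8 at 2.2]
4. k(p(p(e)), k(p(p(e)), e))  →  k(p(p(e)), e)   [R8 at 2]
5. k(p(p(e)), e)  →  e   [R8 at ε]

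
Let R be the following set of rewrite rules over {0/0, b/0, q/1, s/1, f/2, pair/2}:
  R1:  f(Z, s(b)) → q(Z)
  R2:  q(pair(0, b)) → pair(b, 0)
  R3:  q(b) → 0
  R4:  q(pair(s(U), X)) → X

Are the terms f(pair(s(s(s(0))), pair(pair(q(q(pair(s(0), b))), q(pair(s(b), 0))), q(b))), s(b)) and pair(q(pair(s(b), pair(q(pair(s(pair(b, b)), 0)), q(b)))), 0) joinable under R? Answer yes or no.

Reduce t₁ = f(pair(s(s(s(0))), pair(pair(q(q(pair(s(0), b))), q(pair(s(b), 0))), q(b))), s(b)):
1. f(pair(s(s(s(0))), pair(pair(q(q(pair(s(0), b))), q(pair(s(b), 0))), q(b))), s(b))  →  q(pair(s(s(s(0))), pair(pair(q(q(pair(s(0), b))), q(pair(s(b), 0))), q(b))))   [R1 at ε]
2. q(pair(s(s(s(0))), pair(pair(q(q(pair(s(0), b))), q(pair(s(b), 0))), q(b))))  →  pair(pair(q(q(pair(s(0), b))), q(pair(s(b), 0))), q(b))   [R4 at ε]
3. pair(pair(q(q(pair(s(0), b))), q(pair(s(b), 0))), q(b))  →  pair(pair(q(b), q(pair(s(b), 0))), q(b))   [R4 at 1.1.1]
4. pair(pair(q(b), q(pair(s(b), 0))), q(b))  →  pair(pair(0, q(pair(s(b), 0))), q(b))   [R3 at 1.1]
5. pair(pair(0, q(pair(s(b), 0))), q(b))  →  pair(pair(0, 0), q(b))   [R4 at 1.2]
6. pair(pair(0, 0), q(b))  →  pair(pair(0, 0), 0)   [R3 at 2]

Reduce t₂ = pair(q(pair(s(b), pair(q(pair(s(pair(b, b)), 0)), q(b)))), 0):
1. pair(q(pair(s(b), pair(q(pair(s(pair(b, b)), 0)), q(b)))), 0)  →  pair(pair(q(pair(s(pair(b, b)), 0)), q(b)), 0)   [R4 at 1]
2. pair(pair(q(pair(s(pair(b, b)), 0)), q(b)), 0)  →  pair(pair(0, q(b)), 0)   [R4 at 1.1]
3. pair(pair(0, q(b)), 0)  →  pair(pair(0, 0), 0)   [R3 at 1.2]

yes — NF(t₁) = pair(pair(0, 0), 0), NF(t₂) = pair(pair(0, 0), 0)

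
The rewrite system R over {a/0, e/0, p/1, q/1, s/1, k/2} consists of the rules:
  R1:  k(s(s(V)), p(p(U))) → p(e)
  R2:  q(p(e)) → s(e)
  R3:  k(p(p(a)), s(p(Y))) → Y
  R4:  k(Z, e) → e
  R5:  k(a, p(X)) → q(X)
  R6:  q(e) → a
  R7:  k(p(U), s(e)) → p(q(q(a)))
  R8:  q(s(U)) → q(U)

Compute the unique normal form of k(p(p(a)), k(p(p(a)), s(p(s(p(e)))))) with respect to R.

e

1. k(p(p(a)), k(p(p(a)), s(p(s(p(e))))))  →  k(p(p(a)), s(p(e)))   [R3 at 2]
2. k(p(p(a)), s(p(e)))  →  e   [R3 at ε]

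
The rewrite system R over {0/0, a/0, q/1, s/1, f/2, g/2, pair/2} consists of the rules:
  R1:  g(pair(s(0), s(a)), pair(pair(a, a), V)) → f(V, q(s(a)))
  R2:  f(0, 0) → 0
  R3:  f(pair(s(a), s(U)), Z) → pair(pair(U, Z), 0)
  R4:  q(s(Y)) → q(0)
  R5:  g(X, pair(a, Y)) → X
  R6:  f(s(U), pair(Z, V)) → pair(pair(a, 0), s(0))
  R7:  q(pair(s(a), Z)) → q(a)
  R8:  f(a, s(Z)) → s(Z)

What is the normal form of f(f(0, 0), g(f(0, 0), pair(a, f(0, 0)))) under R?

1. f(f(0, 0), g(f(0, 0), pair(a, f(0, 0))))  →  f(0, g(f(0, 0), pair(a, f(0, 0))))   [R2 at 1]
2. f(0, g(f(0, 0), pair(a, f(0, 0))))  →  f(0, f(0, 0))   [R5 at 2]
3. f(0, f(0, 0))  →  f(0, 0)   [R2 at 2]
4. f(0, 0)  →  0   [R2 at ε]

0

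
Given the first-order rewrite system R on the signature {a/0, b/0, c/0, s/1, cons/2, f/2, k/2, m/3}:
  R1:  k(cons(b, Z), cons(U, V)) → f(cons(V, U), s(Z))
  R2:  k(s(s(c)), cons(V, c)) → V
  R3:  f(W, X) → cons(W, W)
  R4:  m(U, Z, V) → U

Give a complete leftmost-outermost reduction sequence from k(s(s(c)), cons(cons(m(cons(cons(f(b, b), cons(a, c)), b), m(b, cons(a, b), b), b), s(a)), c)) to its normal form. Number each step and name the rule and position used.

1. k(s(s(c)), cons(cons(m(cons(cons(f(b, b), cons(a, c)), b), m(b, cons(a, b), b), b), s(a)), c))  →  cons(m(cons(cons(f(b, b), cons(a, c)), b), m(b, cons(a, b), b), b), s(a))   [R2 at ε]
2. cons(m(cons(cons(f(b, b), cons(a, c)), b), m(b, cons(a, b), b), b), s(a))  →  cons(cons(cons(f(b, b), cons(a, c)), b), s(a))   [R4 at 1]
3. cons(cons(cons(f(b, b), cons(a, c)), b), s(a))  →  cons(cons(cons(cons(b, b), cons(a, c)), b), s(a))   [R3 at 1.1.1]

cons(cons(cons(cons(b, b), cons(a, c)), b), s(a))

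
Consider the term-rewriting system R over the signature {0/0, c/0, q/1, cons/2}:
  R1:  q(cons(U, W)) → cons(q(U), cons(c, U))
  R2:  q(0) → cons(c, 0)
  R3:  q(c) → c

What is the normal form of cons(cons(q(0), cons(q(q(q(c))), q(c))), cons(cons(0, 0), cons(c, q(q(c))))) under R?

1. cons(cons(q(0), cons(q(q(q(c))), q(c))), cons(cons(0, 0), cons(c, q(q(c)))))  →  cons(cons(cons(c, 0), cons(q(q(q(c))), q(c))), cons(cons(0, 0), cons(c, q(q(c)))))   [R2 at 1.1]
2. cons(cons(cons(c, 0), cons(q(q(q(c))), q(c))), cons(cons(0, 0), cons(c, q(q(c)))))  →  cons(cons(cons(c, 0), cons(q(q(c)), q(c))), cons(cons(0, 0), cons(c, q(q(c)))))   [R3 at 1.2.1.1.1]
3. cons(cons(cons(c, 0), cons(q(q(c)), q(c))), cons(cons(0, 0), cons(c, q(q(c)))))  →  cons(cons(cons(c, 0), cons(q(c), q(c))), cons(cons(0, 0), cons(c, q(q(c)))))   [R3 at 1.2.1.1]
4. cons(cons(cons(c, 0), cons(q(c), q(c))), cons(cons(0, 0), cons(c, q(q(c)))))  →  cons(cons(cons(c, 0), cons(c, q(c))), cons(cons(0, 0), cons(c, q(q(c)))))   [R3 at 1.2.1]
5. cons(cons(cons(c, 0), cons(c, q(c))), cons(cons(0, 0), cons(c, q(q(c)))))  →  cons(cons(cons(c, 0), cons(c, c)), cons(cons(0, 0), cons(c, q(q(c)))))   [R3 at 1.2.2]
6. cons(cons(cons(c, 0), cons(c, c)), cons(cons(0, 0), cons(c, q(q(c)))))  →  cons(cons(cons(c, 0), cons(c, c)), cons(cons(0, 0), cons(c, q(c))))   [R3 at 2.2.2.1]
7. cons(cons(cons(c, 0), cons(c, c)), cons(cons(0, 0), cons(c, q(c))))  →  cons(cons(cons(c, 0), cons(c, c)), cons(cons(0, 0), cons(c, c)))   [R3 at 2.2.2]

cons(cons(cons(c, 0), cons(c, c)), cons(cons(0, 0), cons(c, c)))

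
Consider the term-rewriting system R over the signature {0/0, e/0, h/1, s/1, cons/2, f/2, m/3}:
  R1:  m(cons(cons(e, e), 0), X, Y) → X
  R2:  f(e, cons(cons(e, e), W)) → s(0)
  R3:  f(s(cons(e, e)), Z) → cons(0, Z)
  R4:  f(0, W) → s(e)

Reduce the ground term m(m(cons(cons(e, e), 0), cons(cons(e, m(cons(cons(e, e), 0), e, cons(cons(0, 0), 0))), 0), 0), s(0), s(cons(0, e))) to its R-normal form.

s(0)

1. m(m(cons(cons(e, e), 0), cons(cons(e, m(cons(cons(e, e), 0), e, cons(cons(0, 0), 0))), 0), 0), s(0), s(cons(0, e)))  →  m(cons(cons(e, m(cons(cons(e, e), 0), e, cons(cons(0, 0), 0))), 0), s(0), s(cons(0, e)))   [R1 at 1]
2. m(cons(cons(e, m(cons(cons(e, e), 0), e, cons(cons(0, 0), 0))), 0), s(0), s(cons(0, e)))  →  m(cons(cons(e, e), 0), s(0), s(cons(0, e)))   [R1 at 1.1.2]
3. m(cons(cons(e, e), 0), s(0), s(cons(0, e)))  →  s(0)   [R1 at ε]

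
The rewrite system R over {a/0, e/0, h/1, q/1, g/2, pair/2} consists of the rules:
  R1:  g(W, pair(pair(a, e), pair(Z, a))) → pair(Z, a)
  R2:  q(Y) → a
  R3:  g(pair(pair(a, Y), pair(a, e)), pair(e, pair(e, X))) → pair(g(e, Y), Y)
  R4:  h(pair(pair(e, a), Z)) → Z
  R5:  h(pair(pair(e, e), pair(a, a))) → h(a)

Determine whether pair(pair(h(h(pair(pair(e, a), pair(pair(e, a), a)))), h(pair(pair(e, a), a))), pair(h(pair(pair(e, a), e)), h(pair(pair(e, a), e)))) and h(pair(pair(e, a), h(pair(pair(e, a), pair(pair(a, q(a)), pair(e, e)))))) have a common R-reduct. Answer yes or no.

Reduce t₁ = pair(pair(h(h(pair(pair(e, a), pair(pair(e, a), a)))), h(pair(pair(e, a), a))), pair(h(pair(pair(e, a), e)), h(pair(pair(e, a), e)))):
1. pair(pair(h(h(pair(pair(e, a), pair(pair(e, a), a)))), h(pair(pair(e, a), a))), pair(h(pair(pair(e, a), e)), h(pair(pair(e, a), e))))  →  pair(pair(h(pair(pair(e, a), a)), h(pair(pair(e, a), a))), pair(h(pair(pair(e, a), e)), h(pair(pair(e, a), e))))   [R4 at 1.1.1]
2. pair(pair(h(pair(pair(e, a), a)), h(pair(pair(e, a), a))), pair(h(pair(pair(e, a), e)), h(pair(pair(e, a), e))))  →  pair(pair(a, h(pair(pair(e, a), a))), pair(h(pair(pair(e, a), e)), h(pair(pair(e, a), e))))   [R4 at 1.1]
3. pair(pair(a, h(pair(pair(e, a), a))), pair(h(pair(pair(e, a), e)), h(pair(pair(e, a), e))))  →  pair(pair(a, a), pair(h(pair(pair(e, a), e)), h(pair(pair(e, a), e))))   [R4 at 1.2]
4. pair(pair(a, a), pair(h(pair(pair(e, a), e)), h(pair(pair(e, a), e))))  →  pair(pair(a, a), pair(e, h(pair(pair(e, a), e))))   [R4 at 2.1]
5. pair(pair(a, a), pair(e, h(pair(pair(e, a), e))))  →  pair(pair(a, a), pair(e, e))   [R4 at 2.2]

Reduce t₂ = h(pair(pair(e, a), h(pair(pair(e, a), pair(pair(a, q(a)), pair(e, e)))))):
1. h(pair(pair(e, a), h(pair(pair(e, a), pair(pair(a, q(a)), pair(e, e))))))  →  h(pair(pair(e, a), pair(pair(a, q(a)), pair(e, e))))   [R4 at ε]
2. h(pair(pair(e, a), pair(pair(a, q(a)), pair(e, e))))  →  pair(pair(a, q(a)), pair(e, e))   [R4 at ε]
3. pair(pair(a, q(a)), pair(e, e))  →  pair(pair(a, a), pair(e, e))   [R2 at 1.2]

yes — NF(t₁) = pair(pair(a, a), pair(e, e)), NF(t₂) = pair(pair(a, a), pair(e, e))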